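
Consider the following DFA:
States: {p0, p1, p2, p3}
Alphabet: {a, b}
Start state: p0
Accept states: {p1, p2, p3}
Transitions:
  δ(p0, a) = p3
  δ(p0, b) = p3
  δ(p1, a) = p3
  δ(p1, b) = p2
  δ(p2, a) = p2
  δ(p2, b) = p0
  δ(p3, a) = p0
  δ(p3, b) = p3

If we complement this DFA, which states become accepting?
Complement accept states = All states \ Original accept states
= {p0, p1, p2, p3} \ {p1, p2, p3}
{p0}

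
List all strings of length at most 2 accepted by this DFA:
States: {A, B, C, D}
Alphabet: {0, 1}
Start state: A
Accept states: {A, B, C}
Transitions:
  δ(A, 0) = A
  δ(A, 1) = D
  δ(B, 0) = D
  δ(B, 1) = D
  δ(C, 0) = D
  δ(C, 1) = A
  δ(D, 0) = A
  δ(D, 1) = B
ε, 0, 00, 10, 11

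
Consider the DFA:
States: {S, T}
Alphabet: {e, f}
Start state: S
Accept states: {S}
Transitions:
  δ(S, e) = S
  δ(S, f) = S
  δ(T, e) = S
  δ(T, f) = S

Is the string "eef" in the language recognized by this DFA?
Processing string "eef":
  S --e--> S
  S --e--> S
  S --f--> S
Final state: S
Accept states: {S}
Yes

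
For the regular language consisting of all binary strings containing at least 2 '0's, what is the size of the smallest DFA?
By Myhill–Nerode, count the distinguishable equivalence classes: 3 classes — having seen 0, 1, or ≥2 copies of '0'; any two classes i < j (j ≤ 2) are distinguished by the string 0^(2−j), which takes class j to 2 copies (accepted) but leaves class i below 2 (rejected).
3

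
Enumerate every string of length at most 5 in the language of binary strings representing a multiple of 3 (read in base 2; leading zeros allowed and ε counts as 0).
ε, 0, 00, 11, 000, 011, 110, 0000, 0011, 0110, 1001, 1100, 1111, 00000, 00011, 00110, 01001, 01100, 01111, 10010, 10101, 11000, 11011, 11110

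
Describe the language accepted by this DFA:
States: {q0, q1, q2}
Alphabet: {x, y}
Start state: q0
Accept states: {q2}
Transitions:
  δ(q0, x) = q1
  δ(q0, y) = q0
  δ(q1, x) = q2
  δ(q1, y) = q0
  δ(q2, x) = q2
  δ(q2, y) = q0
Testing a few strings:
  'xy' → reject
  'xyxx' → accept
  'xxyx' → reject
  'yyy' → reject
State roles: q0=last symbol not x; q1=one trailing x; q2=two trailing x's
All strings over {x,y} ending with xx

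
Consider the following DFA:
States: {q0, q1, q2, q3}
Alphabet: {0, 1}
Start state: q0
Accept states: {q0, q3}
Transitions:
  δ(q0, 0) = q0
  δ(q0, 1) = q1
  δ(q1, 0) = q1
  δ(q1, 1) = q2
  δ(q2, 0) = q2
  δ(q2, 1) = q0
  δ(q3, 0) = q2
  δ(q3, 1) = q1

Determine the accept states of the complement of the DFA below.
Complement accept states = All states \ Original accept states
= {q0, q1, q2, q3} \ {q0, q3}
{q1, q2}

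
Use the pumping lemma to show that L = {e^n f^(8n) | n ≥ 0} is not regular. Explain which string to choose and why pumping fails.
Assume L is regular with pumping length p. Idea: pumping the e-block breaks the 1:8 ratio.
Choose s = e^p f^(8p) (length 9p ≥ p). By the pumping lemma, s = xyz with |xy| ≤ p, |y| > 0, so y = e^k with k ≥ 1. Then xy²z = e^(p+k) f^(8p). For this to be in L we would need 8p = 8(p+k), i.e. 8k = 0, contradicting k ≥ 1. So xy²z ∉ L.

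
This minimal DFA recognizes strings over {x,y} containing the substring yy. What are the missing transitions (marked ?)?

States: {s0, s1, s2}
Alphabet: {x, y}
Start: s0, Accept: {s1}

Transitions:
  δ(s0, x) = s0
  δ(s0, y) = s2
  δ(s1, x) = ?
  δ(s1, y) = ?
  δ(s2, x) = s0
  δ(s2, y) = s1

From the language and accept set, identify what each state tracks — s0: no progress toward yy; s1: substring yy seen; s2: one trailing y.
Each missing δ(q, a) is the state matching the new tracked value after reading a.
δ(s1, x) = s1; δ(s1, y) = s1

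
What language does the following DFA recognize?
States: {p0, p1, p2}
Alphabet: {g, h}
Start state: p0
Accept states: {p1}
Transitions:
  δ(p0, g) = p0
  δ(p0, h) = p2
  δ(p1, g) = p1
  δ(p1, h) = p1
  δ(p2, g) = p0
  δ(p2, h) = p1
Testing a few strings:
  'ghg' → reject
  'hgh' → reject
  'gggh' → reject
  'ghhg' → accept
State roles: p0=no progress toward hh; p1=substring hh seen; p2=one trailing h
All strings over {g,h} containing the substring hh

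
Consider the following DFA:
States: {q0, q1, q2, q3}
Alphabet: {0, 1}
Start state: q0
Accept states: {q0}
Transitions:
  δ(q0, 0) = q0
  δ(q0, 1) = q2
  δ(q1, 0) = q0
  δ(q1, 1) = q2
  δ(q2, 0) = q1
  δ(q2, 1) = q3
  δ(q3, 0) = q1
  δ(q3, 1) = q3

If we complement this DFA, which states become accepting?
Complement accept states = All states \ Original accept states
= {q0, q1, q2, q3} \ {q0}
{q1, q2, q3}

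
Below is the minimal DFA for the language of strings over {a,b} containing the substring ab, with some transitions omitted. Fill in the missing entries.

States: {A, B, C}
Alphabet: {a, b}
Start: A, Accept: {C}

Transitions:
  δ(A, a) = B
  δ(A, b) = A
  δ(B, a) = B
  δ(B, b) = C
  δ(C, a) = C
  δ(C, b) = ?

From the language and accept set, identify what each state tracks — A: no a seen yet; B: seen a a, waiting for b; C: substring ab seen.
Each missing δ(q, a) is the state matching the new tracked value after reading a.
δ(C, b) = C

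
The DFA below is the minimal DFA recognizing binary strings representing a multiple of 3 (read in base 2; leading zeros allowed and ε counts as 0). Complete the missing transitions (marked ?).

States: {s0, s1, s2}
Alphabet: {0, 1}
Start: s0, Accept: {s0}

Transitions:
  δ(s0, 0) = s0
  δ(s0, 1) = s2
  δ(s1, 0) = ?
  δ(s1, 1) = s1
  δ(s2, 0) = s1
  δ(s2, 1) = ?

From the language and accept set, identify what each state tracks — s0: value ≡ 0 (mod 3); s1: value ≡ 2 (mod 3); s2: value ≡ 1 (mod 3).
Each missing δ(q, a) is the state matching the new tracked value after reading a.
δ(s1, 0) = s2; δ(s2, 1) = s0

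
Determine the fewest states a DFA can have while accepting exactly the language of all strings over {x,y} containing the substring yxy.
By Myhill–Nerode, count the distinguishable equivalence classes: 4 classes — one per longest suffix of the input that is a prefix of 'yxy' (lengths 0 through 2), plus an absorbing 'already seen yxy' class.
4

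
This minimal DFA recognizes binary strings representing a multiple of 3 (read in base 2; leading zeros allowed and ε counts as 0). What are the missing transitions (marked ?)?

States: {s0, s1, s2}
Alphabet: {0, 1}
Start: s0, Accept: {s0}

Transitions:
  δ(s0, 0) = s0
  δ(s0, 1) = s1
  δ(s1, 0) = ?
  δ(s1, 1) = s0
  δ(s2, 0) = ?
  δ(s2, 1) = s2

From the language and accept set, identify what each state tracks — s0: value ≡ 0 (mod 3); s1: value ≡ 1 (mod 3); s2: value ≡ 2 (mod 3).
Each missing δ(q, a) is the state matching the new tracked value after reading a.
δ(s1, 0) = s2; δ(s2, 0) = s1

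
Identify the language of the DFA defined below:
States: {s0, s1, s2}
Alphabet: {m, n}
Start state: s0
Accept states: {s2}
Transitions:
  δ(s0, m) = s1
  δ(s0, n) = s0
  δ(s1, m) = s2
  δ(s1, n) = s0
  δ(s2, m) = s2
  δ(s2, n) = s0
Testing a few strings:
  'mnm' → reject
  'nmnm' → reject
  'm' → reject
  'nm' → reject
State roles: s0=last symbol not m; s1=one trailing m; s2=two trailing m's
All strings over {m,n} ending with mm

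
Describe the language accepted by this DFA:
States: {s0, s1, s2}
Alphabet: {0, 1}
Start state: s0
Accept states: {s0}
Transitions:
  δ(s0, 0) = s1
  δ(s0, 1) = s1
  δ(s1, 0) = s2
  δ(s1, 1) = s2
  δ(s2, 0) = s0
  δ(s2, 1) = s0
Testing a few strings:
  '00' → reject
  '0110' → reject
  '0101' → reject
  '100' → accept
State roles: s0=length ≡ 0 (mod 3); s1=length ≡ 1 (mod 3); s2=length ≡ 2 (mod 3)
All binary strings whose length is a multiple of 3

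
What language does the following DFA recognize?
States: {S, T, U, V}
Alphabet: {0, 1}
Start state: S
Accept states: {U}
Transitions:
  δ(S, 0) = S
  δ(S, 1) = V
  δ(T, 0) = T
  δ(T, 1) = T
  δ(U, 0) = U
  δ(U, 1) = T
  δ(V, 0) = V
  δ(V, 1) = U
Testing a few strings:
  '011' → accept
  '11' → accept
  '0' → reject
  '1100' → accept
State roles: S=zero 1's; T=≥ three 1's (dead); U=two 1's; V=one 1
All binary strings containing exactly two 1's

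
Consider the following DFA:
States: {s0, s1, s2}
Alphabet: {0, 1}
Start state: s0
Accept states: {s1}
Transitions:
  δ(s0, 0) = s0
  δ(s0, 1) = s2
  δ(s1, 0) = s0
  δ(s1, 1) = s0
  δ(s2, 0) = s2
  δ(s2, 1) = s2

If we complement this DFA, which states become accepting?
Complement accept states = All states \ Original accept states
= {s0, s1, s2} \ {s1}
{s0, s2}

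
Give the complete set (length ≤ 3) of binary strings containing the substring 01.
01, 001, 010, 011, 101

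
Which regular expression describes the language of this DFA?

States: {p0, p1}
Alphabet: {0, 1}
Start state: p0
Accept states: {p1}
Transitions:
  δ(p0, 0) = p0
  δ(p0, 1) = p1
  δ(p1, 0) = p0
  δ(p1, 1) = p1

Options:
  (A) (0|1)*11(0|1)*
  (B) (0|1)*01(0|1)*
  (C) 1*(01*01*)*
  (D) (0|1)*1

Check each option against the DFA on short strings; one disagreement eliminates an option:
  (A) (0|1)*11(0|1)*: on '1' the DFA goes p0 → p1 and accepts (p1 ∈ Accept), but the regex does not match it → eliminate
  (B) (0|1)*01(0|1)*: on '1' the DFA goes p0 → p1 and accepts (p1 ∈ Accept), but the regex does not match it → eliminate
  (C) 1*(01*01*)*: on ε the DFA stays in p0 and rejects (p0 ∉ Accept), but the regex matches it → eliminate
  (D) (0|1)*1: agrees with the DFA on every string of length ≤ 6
Only (D) is consistent with the DFA.
(D) (0|1)*1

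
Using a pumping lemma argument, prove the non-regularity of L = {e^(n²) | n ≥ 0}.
Assume L is regular with pumping length p. Idea: pumping adds a fixed amount, but gaps between consecutive squares grow.
Choose s = e^(p²) (length p² ≥ p). By the pumping lemma, s = xyz with |xy| ≤ p, |y| > 0, so |y| = k with 1 ≤ k ≤ p. Then |xy²z| = p²+k. Since p² < p²+k ≤ p²+p < (p+1)², the length p²+k lies strictly between consecutive squares, so it is not a perfect square and xy²z ∉ L.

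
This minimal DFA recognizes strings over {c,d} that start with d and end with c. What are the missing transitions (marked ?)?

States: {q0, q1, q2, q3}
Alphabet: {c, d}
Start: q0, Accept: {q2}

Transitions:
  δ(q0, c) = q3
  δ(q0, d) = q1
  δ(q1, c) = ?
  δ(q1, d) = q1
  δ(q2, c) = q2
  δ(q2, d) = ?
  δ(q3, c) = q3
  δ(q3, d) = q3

From the language and accept set, identify what each state tracks — q0: no input read; q1: started with d, last symbol d; q2: started with d, last symbol c; q3: started with c (dead).
Each missing δ(q, a) is the state matching the new tracked value after reading a.
δ(q1, c) = q2; δ(q2, d) = q1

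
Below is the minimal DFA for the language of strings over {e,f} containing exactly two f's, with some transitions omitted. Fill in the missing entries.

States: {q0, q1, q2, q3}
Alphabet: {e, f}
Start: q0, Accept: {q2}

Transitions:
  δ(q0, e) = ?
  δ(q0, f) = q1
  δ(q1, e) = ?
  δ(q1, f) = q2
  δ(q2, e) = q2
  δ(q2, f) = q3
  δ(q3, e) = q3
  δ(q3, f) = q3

From the language and accept set, identify what each state tracks — q0: zero f's; q1: one f; q2: two f's; q3: ≥ three f's (dead).
Each missing δ(q, a) is the state matching the new tracked value after reading a.
δ(q0, e) = q0; δ(q1, e) = q1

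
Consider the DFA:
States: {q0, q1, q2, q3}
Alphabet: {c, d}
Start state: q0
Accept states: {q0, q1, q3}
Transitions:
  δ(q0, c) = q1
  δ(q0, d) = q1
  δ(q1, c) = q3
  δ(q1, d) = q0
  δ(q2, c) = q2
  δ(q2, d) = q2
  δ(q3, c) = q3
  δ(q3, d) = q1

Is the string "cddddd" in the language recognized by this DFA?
Processing string "cddddd":
  q0 --c--> q1
  q1 --d--> q0
  q0 --d--> q1
  q1 --d--> q0
  q0 --d--> q1
  q1 --d--> q0
Final state: q0
Accept states: {q0, q1, q3}
Yes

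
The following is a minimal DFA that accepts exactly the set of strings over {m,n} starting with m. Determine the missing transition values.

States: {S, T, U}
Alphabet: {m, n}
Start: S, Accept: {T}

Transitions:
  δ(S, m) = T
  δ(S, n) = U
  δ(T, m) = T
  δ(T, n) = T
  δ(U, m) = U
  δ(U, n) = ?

From the language and accept set, identify what each state tracks — S: no input read; T: started with m; U: started with n (dead).
Each missing δ(q, a) is the state matching the new tracked value after reading a.
δ(U, n) = U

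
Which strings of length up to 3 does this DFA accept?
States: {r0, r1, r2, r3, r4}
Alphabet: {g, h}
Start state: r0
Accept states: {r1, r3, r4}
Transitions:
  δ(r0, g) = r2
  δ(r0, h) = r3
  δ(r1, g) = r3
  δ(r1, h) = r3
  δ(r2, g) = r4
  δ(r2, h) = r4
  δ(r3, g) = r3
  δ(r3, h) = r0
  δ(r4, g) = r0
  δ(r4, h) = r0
h, gg, gh, hg, hgg, hhh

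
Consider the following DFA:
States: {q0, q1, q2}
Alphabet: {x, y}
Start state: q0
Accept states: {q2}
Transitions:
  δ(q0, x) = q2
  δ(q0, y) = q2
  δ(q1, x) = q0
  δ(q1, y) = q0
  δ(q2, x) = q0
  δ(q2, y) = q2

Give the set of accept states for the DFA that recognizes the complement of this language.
Complement accept states = All states \ Original accept states
= {q0, q1, q2} \ {q2}
{q0, q1}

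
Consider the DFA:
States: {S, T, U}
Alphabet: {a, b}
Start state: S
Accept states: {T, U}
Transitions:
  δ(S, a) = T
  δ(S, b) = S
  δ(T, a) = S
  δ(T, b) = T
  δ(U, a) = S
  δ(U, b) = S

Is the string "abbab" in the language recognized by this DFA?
Processing string "abbab":
  S --a--> T
  T --b--> T
  T --b--> T
  T --a--> S
  S --b--> S
Final state: S
Accept states: {T, U}
No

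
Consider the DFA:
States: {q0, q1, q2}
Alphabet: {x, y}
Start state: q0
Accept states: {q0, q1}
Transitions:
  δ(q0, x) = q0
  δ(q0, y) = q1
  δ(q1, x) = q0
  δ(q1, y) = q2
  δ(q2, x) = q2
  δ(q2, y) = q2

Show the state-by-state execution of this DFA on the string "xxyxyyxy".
read 'x': q0 → q0
  read 'x': q0 → q0
  read 'y': q0 → q1
  read 'x': q1 → q0
  read 'y': q0 → q1
  read 'y': q1 → q2
  read 'x': q2 → q2
  read 'y': q2 → q2
q0 -> q0 -> q0 -> q1 -> q0 -> q1 -> q2 -> q2 -> q2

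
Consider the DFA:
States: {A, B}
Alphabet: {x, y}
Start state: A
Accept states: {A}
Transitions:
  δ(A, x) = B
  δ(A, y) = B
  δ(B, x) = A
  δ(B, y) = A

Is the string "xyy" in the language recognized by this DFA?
Processing string "xyy":
  A --x--> B
  B --y--> A
  A --y--> B
Final state: B
Accept states: {A}
No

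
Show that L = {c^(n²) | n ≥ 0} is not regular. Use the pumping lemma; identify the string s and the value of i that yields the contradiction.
Assume L is regular with pumping length p. Idea: pumping adds a fixed amount, but gaps between consecutive squares grow.
Choose s = c^(p²) (length p² ≥ p). By the pumping lemma, s = xyz with |xy| ≤ p, |y| > 0, so |y| = k with 1 ≤ k ≤ p. Then |xy²z| = p²+k. Since p² < p²+k ≤ p²+p < (p+1)², the length p²+k lies strictly between consecutive squares, so it is not a perfect square and xy²z ∉ L.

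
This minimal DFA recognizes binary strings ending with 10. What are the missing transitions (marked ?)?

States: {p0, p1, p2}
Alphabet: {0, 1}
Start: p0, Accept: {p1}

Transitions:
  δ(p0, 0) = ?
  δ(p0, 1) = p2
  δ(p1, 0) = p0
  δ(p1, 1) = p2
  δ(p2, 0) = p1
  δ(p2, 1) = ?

From the language and accept set, identify what each state tracks — p0: no suffix match; p1: suffix is 10; p2: one trailing 1.
Each missing δ(q, a) is the state matching the new tracked value after reading a.
δ(p0, 0) = p0; δ(p2, 1) = p2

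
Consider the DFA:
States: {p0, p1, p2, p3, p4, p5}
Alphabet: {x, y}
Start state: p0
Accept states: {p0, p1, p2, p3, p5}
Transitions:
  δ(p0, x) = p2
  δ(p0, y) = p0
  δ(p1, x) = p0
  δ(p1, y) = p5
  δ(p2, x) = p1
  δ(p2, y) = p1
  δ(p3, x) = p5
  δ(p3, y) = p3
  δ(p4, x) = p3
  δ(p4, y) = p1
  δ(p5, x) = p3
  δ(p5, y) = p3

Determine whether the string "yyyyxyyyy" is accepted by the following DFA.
Processing string "yyyyxyyyy":
  p0 --y--> p0
  p0 --y--> p0
  p0 --y--> p0
  p0 --y--> p0
  p0 --x--> p2
  p2 --y--> p1
  p1 --y--> p5
  p5 --y--> p3
  p3 --y--> p3
Final state: p3
Accept states: {p0, p1, p2, p3, p5}
Yes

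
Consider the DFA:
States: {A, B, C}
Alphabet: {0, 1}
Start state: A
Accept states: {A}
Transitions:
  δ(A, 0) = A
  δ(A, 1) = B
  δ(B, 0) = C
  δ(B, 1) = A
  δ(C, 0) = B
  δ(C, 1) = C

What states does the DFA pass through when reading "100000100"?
read '1': A → B
  read '0': B → C
  read '0': C → B
  read '0': B → C
  read '0': C → B
  read '0': B → C
  read '1': C → C
  read '0': C → B
  read '0': B → C
A -> B -> C -> B -> C -> B -> C -> C -> B -> C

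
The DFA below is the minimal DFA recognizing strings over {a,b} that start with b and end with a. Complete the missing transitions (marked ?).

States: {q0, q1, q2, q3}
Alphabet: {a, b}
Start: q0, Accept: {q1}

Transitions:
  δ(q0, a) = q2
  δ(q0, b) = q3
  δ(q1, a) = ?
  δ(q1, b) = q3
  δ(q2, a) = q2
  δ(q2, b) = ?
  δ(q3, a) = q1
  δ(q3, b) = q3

From the language and accept set, identify what each state tracks — q0: no input read; q1: started with b, last symbol a; q2: started with a (dead); q3: started with b, last symbol b.
Each missing δ(q, a) is the state matching the new tracked value after reading a.
δ(q1, a) = q1; δ(q2, b) = q2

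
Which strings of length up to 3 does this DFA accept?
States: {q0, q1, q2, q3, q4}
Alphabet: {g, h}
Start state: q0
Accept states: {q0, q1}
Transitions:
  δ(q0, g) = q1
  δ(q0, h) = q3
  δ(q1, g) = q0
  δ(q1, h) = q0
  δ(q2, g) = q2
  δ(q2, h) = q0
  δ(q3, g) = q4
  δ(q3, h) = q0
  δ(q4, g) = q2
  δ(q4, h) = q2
ε, g, gg, gh, hh, ggg, ghg, hhg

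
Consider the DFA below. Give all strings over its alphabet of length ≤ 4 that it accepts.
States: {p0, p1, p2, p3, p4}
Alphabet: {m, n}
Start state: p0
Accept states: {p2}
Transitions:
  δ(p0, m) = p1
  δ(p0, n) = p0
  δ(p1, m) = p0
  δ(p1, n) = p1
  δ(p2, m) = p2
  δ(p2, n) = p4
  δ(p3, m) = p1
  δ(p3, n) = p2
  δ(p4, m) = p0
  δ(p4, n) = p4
None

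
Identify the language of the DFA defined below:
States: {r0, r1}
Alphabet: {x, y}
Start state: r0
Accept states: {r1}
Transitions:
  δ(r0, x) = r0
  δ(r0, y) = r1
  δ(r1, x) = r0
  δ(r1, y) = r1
Testing a few strings:
  'x' → reject
  'yy' → accept
  'xyy' → accept
  'xyx' → reject
State roles: r0=last symbol not y; r1=last symbol is y
All strings over {x,y} ending with y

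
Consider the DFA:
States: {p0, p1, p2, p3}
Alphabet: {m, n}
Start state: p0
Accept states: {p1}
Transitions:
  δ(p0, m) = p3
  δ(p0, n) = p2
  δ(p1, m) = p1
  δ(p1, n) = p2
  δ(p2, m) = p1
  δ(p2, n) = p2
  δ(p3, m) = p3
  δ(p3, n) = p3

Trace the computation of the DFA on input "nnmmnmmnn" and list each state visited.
read 'n': p0 → p2
  read 'n': p2 → p2
  read 'm': p2 → p1
  read 'm': p1 → p1
  read 'n': p1 → p2
  read 'm': p2 → p1
  read 'm': p1 → p1
  read 'n': p1 → p2
  read 'n': p2 → p2
p0 -> p2 -> p2 -> p1 -> p1 -> p2 -> p1 -> p1 -> p2 -> p2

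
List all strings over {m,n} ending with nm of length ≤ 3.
nm, mnm, nnm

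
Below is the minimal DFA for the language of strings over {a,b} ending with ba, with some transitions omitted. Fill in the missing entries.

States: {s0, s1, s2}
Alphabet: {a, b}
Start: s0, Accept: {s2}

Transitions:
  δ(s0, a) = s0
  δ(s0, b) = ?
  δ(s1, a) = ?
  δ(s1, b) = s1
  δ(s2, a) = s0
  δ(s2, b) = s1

From the language and accept set, identify what each state tracks — s0: no suffix match; s1: one trailing b; s2: suffix is ba.
Each missing δ(q, a) is the state matching the new tracked value after reading a.
δ(s0, b) = s1; δ(s1, a) = s2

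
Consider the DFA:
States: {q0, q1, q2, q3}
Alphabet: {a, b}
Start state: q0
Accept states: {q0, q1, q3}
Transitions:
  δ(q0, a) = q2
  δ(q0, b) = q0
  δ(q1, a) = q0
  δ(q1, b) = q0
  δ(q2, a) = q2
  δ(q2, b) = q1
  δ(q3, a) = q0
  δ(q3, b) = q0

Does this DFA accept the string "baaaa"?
Processing string "baaaa":
  q0 --b--> q0
  q0 --a--> q2
  q2 --a--> q2
  q2 --a--> q2
  q2 --a--> q2
Final state: q2
Accept states: {q0, q1, q3}
No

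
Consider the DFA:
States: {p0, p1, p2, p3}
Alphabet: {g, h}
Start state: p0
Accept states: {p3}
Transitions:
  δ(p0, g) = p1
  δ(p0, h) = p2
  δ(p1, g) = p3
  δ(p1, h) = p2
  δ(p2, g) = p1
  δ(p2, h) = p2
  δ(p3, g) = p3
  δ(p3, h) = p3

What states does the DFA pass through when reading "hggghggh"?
read 'h': p0 → p2
  read 'g': p2 → p1
  read 'g': p1 → p3
  read 'g': p3 → p3
  read 'h': p3 → p3
  read 'g': p3 → p3
  read 'g': p3 → p3
  read 'h': p3 → p3
p0 -> p2 -> p1 -> p3 -> p3 -> p3 -> p3 -> p3 -> p3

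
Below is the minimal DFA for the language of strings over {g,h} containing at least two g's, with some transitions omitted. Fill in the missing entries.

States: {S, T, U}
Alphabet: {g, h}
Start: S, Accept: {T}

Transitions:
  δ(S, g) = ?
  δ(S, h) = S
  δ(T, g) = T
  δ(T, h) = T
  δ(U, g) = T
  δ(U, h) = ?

From the language and accept set, identify what each state tracks — S: zero g's seen; T: ≥ two g's seen; U: one g seen.
Each missing δ(q, a) is the state matching the new tracked value after reading a.
δ(S, g) = U; δ(U, h) = U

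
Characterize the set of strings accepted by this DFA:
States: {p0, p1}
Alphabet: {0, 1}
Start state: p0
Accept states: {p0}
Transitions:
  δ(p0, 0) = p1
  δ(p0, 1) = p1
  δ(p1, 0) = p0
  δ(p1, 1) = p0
Testing a few strings:
  '10' → accept
  '0' → reject
  '011' → reject
  '010' → reject
State roles: p0=even length so far; p1=odd length so far
All binary strings of even length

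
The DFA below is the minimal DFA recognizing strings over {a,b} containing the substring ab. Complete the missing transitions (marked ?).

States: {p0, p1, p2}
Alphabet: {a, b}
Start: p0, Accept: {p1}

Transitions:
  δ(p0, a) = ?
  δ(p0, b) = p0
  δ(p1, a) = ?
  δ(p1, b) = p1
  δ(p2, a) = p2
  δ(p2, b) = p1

From the language and accept set, identify what each state tracks — p0: no a seen yet; p1: substring ab seen; p2: seen a a, waiting for b.
Each missing δ(q, a) is the state matching the new tracked value after reading a.
δ(p0, a) = p2; δ(p1, a) = p1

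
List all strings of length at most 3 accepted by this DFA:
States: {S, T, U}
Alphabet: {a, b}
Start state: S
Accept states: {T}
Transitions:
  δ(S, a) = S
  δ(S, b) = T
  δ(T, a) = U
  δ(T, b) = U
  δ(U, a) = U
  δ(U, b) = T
b, ab, aab, bab, bbb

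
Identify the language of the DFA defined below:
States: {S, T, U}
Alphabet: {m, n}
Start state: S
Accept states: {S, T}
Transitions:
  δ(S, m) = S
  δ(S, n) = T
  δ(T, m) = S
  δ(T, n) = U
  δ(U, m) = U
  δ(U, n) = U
Testing a few strings:
  'nm' → accept
  'mnm' → accept
  'm' → accept
  'mm' → accept
State roles: S=last symbol not n (ok); T=last symbol n (ok); U=saw nn (dead)
All strings over {m,n} with no two consecutive n's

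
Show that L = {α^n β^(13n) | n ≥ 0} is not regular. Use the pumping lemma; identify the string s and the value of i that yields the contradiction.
Assume L is regular with pumping length p. Idea: pumping the α-block breaks the 1:13 ratio.
Choose s = α^p β^(13p) (length 14p ≥ p). By the pumping lemma, s = xyz with |xy| ≤ p, |y| > 0, so y = α^k with k ≥ 1. Then xy²z = α^(p+k) β^(13p). For this to be in L we would need 13p = 13(p+k), i.e. 13k = 0, contradicting k ≥ 1. So xy²z ∉ L.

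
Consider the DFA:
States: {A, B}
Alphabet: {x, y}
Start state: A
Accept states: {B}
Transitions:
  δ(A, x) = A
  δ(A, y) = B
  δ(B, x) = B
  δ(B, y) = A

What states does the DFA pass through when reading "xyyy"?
read 'x': A → A
  read 'y': A → B
  read 'y': B → A
  read 'y': A → B
A -> A -> B -> A -> B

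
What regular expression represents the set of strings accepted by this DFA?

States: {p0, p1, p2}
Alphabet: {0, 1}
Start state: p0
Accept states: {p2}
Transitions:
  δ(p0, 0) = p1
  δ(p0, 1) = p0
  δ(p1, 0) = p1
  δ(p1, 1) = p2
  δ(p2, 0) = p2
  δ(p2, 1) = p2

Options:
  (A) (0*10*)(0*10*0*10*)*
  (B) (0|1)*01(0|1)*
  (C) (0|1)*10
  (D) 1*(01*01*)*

Check each option against the DFA on short strings; one disagreement eliminates an option:
  (A) (0*10*)(0*10*0*10*)*: on '1' the DFA goes p0 → p0 and rejects (p0 ∉ Accept), but the regex matches it → eliminate
  (B) (0|1)*01(0|1)*: agrees with the DFA on every string of length ≤ 6
  (C) (0|1)*10: on '01' the DFA goes p0 → p1 → p2 and accepts (p2 ∈ Accept), but the regex does not match it → eliminate
  (D) 1*(01*01*)*: on ε the DFA stays in p0 and rejects (p0 ∉ Accept), but the regex matches it → eliminate
Only (B) is consistent with the DFA.
(B) (0|1)*01(0|1)*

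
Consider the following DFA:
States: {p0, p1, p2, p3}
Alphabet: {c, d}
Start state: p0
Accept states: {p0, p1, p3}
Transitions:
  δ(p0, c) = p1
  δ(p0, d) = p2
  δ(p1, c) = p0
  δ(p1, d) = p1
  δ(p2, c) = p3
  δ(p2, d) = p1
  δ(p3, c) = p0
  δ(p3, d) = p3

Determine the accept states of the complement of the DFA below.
Complement accept states = All states \ Original accept states
= {p0, p1, p2, p3} \ {p0, p1, p3}
{p2}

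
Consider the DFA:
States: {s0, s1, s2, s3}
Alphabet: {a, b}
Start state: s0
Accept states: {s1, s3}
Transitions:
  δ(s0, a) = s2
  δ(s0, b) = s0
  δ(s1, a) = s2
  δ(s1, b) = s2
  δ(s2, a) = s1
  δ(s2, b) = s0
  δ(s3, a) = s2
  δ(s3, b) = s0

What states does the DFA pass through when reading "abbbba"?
read 'a': s0 → s2
  read 'b': s2 → s0
  read 'b': s0 → s0
  read 'b': s0 → s0
  read 'b': s0 → s0
  read 'a': s0 → s2
s0 -> s2 -> s0 -> s0 -> s0 -> s0 -> s2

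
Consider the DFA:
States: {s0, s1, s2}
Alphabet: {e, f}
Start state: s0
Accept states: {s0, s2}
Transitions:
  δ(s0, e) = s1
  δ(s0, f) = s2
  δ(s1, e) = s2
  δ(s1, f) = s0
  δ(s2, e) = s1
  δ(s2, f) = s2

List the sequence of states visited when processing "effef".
read 'e': s0 → s1
  read 'f': s1 → s0
  read 'f': s0 → s2
  read 'e': s2 → s1
  read 'f': s1 → s0
s0 -> s1 -> s0 -> s2 -> s1 -> s0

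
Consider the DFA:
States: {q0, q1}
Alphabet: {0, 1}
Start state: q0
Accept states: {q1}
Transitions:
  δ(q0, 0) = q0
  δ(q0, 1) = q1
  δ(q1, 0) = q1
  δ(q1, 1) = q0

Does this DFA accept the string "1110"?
Processing string "1110":
  q0 --1--> q1
  q1 --1--> q0
  q0 --1--> q1
  q1 --0--> q1
Final state: q1
Accept states: {q1}
Yes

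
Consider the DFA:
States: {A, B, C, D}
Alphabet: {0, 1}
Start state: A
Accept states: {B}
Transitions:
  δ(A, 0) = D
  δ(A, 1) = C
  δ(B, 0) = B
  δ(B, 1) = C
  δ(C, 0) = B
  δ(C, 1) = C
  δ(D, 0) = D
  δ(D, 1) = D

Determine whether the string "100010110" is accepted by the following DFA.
Processing string "100010110":
  A --1--> C
  C --0--> B
  B --0--> B
  B --0--> B
  B --1--> C
  C --0--> B
  B --1--> C
  C --1--> C
  C --0--> B
Final state: B
Accept states: {B}
Yes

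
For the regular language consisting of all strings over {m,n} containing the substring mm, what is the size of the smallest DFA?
By Myhill–Nerode, count the distinguishable equivalence classes: 3 classes — one per longest suffix of the input that is a prefix of 'mm' (lengths 0 through 1), plus an absorbing 'already seen mm' class.
3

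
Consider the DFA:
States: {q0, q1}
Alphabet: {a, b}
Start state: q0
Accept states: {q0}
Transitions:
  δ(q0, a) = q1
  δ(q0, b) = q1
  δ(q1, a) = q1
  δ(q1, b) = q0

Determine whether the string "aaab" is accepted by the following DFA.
Processing string "aaab":
  q0 --a--> q1
  q1 --a--> q1
  q1 --a--> q1
  q1 --b--> q0
Final state: q0
Accept states: {q0}
Yes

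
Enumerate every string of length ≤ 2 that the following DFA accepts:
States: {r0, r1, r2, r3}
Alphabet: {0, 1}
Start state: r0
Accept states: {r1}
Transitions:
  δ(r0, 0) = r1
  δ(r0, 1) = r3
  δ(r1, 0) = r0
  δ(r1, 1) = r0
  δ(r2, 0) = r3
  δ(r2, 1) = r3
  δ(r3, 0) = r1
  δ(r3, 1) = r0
0, 10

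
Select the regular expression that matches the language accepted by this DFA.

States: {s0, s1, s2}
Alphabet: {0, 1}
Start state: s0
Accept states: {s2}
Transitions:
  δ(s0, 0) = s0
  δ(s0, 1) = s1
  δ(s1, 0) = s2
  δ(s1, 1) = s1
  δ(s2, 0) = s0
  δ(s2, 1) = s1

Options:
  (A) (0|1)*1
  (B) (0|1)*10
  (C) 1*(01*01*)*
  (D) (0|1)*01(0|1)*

Check each option against the DFA on short strings; one disagreement eliminates an option:
  (A) (0|1)*1: on '1' the DFA goes s0 → s1 and rejects (s1 ∉ Accept), but the regex matches it → eliminate
  (B) (0|1)*10: agrees with the DFA on every string of length ≤ 6
  (C) 1*(01*01*)*: on ε the DFA stays in s0 and rejects (s0 ∉ Accept), but the regex matches it → eliminate
  (D) (0|1)*01(0|1)*: on '01' the DFA goes s0 → s0 → s1 and rejects (s1 ∉ Accept), but the regex matches it → eliminate
Only (B) is consistent with the DFA.
(B) (0|1)*10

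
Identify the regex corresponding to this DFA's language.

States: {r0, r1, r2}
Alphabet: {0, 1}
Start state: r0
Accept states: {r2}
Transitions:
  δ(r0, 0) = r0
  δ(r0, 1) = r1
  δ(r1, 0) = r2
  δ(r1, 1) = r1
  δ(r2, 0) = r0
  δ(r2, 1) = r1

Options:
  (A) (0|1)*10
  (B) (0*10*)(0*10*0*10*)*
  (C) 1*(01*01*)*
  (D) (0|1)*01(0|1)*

Check each option against the DFA on short strings; one disagreement eliminates an option:
  (A) (0|1)*10: agrees with the DFA on every string of length ≤ 6
  (B) (0*10*)(0*10*0*10*)*: on '1' the DFA goes r0 → r1 and rejects (r1 ∉ Accept), but the regex matches it → eliminate
  (C) 1*(01*01*)*: on ε the DFA stays in r0 and rejects (r0 ∉ Accept), but the regex matches it → eliminate
  (D) (0|1)*01(0|1)*: on '01' the DFA goes r0 → r0 → r1 and rejects (r1 ∉ Accept), but the regex matches it → eliminate
Only (A) is consistent with the DFA.
(A) (0|1)*10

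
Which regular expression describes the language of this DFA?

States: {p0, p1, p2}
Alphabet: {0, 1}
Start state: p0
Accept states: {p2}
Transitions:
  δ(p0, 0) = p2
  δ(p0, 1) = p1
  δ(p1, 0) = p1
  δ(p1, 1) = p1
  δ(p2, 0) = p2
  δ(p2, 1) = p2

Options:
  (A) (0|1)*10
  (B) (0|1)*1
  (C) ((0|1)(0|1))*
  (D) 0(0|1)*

Check each option against the DFA on short strings; one disagreement eliminates an option:
  (A) (0|1)*10: on '0' the DFA goes p0 → p2 and accepts (p2 ∈ Accept), but the regex does not match it → eliminate
  (B) (0|1)*1: on '0' the DFA goes p0 → p2 and accepts (p2 ∈ Accept), but the regex does not match it → eliminate
  (C) ((0|1)(0|1))*: on ε the DFA stays in p0 and rejects (p0 ∉ Accept), but the regex matches it → eliminate
  (D) 0(0|1)*: agrees with the DFA on every string of length ≤ 6
Only (D) is consistent with the DFA.
(D) 0(0|1)*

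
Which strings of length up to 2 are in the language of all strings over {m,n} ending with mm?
mm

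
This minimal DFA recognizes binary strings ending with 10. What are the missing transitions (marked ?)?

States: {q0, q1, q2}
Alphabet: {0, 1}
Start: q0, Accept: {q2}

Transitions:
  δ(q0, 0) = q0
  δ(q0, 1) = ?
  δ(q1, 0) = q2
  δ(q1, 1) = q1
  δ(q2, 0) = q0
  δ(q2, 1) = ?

From the language and accept set, identify what each state tracks — q0: no suffix match; q1: one trailing 1; q2: suffix is 10.
Each missing δ(q, a) is the state matching the new tracked value after reading a.
δ(q0, 1) = q1; δ(q2, 1) = q1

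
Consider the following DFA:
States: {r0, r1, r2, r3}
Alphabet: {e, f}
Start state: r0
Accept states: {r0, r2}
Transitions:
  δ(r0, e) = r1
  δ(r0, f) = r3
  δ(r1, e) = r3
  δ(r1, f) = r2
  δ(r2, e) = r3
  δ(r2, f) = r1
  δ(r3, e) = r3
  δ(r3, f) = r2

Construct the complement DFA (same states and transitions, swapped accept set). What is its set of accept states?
Complement accept states = All states \ Original accept states
= {r0, r1, r2, r3} \ {r0, r2}
{r1, r3}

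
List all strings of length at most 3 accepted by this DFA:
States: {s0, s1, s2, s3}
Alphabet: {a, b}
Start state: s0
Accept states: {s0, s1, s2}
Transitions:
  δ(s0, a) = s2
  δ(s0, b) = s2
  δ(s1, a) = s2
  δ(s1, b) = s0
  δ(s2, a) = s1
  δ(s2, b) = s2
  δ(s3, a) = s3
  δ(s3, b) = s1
ε, a, b, aa, ab, ba, bb, aaa, aab, aba, abb, baa, bab, bba, bbb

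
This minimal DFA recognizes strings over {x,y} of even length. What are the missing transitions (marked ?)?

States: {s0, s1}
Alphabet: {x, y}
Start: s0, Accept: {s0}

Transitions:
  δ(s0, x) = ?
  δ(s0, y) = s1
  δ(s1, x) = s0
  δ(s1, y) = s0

From the language and accept set, identify what each state tracks — s0: even length so far; s1: odd length so far.
Each missing δ(q, a) is the state matching the new tracked value after reading a.
δ(s0, x) = s1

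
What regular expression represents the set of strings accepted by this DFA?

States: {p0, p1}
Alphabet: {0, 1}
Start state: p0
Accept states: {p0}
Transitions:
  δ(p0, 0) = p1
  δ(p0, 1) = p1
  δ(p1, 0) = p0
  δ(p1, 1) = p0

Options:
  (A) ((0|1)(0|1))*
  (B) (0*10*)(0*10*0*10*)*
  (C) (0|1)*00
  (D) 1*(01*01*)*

Check each option against the DFA on short strings; one disagreement eliminates an option:
  (A) ((0|1)(0|1))*: agrees with the DFA on every string of length ≤ 6
  (B) (0*10*)(0*10*0*10*)*: on ε the DFA stays in p0 and accepts (p0 ∈ Accept), but the regex does not match it → eliminate
  (C) (0|1)*00: on ε the DFA stays in p0 and accepts (p0 ∈ Accept), but the regex does not match it → eliminate
  (D) 1*(01*01*)*: on '1' the DFA goes p0 → p1 and rejects (p1 ∉ Accept), but the regex matches it → eliminate
Only (A) is consistent with the DFA.
(A) ((0|1)(0|1))*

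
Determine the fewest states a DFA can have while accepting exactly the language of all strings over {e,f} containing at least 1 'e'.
By Myhill–Nerode, count the distinguishable equivalence classes: 2 classes — having seen 0, or ≥1 copies of 'e'; any two classes i < j (j ≤ 1) are distinguished by the string e^(1−j), which takes class j to 1 copy (accepted) but leaves class i below 1 (rejected).
2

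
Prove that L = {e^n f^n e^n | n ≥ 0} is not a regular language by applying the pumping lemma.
Assume L is regular with pumping length p. Idea: pumping the first e-block unbalances it against the other two.
Choose s = e^p f^p e^p ∈ L (|s| = 3p ≥ p). By the pumping lemma, s = xyz with |xy| ≤ p, |y| > 0, so y = e^k with k ≥ 1, inside the first e-block. Then xy²z = e^(p+k) f^p e^p. The first block has length p+k ≠ p, so the three block lengths are no longer equal and xy²z ∉ L.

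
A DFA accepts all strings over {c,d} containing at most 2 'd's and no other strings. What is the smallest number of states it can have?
By Myhill–Nerode, count the distinguishable equivalence classes: 4 classes — having seen 0, 1, 2, or >2 copies of 'd'; counts 0 through 2 are accepting and >2 is dead.
4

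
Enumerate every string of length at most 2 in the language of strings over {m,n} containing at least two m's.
mm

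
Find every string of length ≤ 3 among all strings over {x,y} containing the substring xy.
xy, xxy, xyx, xyy, yxy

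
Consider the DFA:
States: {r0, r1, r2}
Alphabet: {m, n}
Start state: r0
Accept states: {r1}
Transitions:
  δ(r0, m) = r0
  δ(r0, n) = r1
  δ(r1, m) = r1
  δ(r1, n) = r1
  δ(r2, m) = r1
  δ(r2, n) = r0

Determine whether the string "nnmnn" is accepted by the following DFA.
Processing string "nnmnn":
  r0 --n--> r1
  r1 --n--> r1
  r1 --m--> r1
  r1 --n--> r1
  r1 --n--> r1
Final state: r1
Accept states: {r1}
Yes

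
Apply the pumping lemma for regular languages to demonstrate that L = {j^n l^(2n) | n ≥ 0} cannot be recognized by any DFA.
Assume L is regular with pumping length p. Idea: pumping the j-block breaks the 1:2 ratio.
Choose s = j^p l^(2p) (length 3p ≥ p). By the pumping lemma, s = xyz with |xy| ≤ p, |y| > 0, so y = j^k with k ≥ 1. Then xy²z = j^(p+k) l^(2p). For this to be in L we would need 2p = 2(p+k), i.e. 2k = 0, contradicting k ≥ 1. So xy²z ∉ L.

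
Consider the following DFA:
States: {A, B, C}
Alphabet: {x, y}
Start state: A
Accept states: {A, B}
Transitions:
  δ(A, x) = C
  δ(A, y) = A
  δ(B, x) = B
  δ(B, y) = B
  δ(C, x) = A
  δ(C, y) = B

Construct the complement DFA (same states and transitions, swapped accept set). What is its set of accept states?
Complement accept states = All states \ Original accept states
= {A, B, C} \ {A, B}
{C}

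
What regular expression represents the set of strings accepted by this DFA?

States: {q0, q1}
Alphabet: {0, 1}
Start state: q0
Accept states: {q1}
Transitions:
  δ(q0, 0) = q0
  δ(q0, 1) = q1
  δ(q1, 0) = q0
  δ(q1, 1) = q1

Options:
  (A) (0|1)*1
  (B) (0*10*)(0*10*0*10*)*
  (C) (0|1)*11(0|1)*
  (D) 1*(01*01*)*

Check each option against the DFA on short strings; one disagreement eliminates an option:
  (A) (0|1)*1: agrees with the DFA on every string of length ≤ 6
  (B) (0*10*)(0*10*0*10*)*: on '10' the DFA goes q0 → q1 → q0 and rejects (q0 ∉ Accept), but the regex matches it → eliminate
  (C) (0|1)*11(0|1)*: on '1' the DFA goes q0 → q1 and accepts (q1 ∈ Accept), but the regex does not match it → eliminate
  (D) 1*(01*01*)*: on ε the DFA stays in q0 and rejects (q0 ∉ Accept), but the regex matches it → eliminate
Only (A) is consistent with the DFA.
(A) (0|1)*1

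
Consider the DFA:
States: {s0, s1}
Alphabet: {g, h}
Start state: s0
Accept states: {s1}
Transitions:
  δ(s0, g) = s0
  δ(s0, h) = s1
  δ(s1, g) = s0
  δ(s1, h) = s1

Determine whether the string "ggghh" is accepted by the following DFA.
Processing string "ggghh":
  s0 --g--> s0
  s0 --g--> s0
  s0 --g--> s0
  s0 --h--> s1
  s1 --h--> s1
Final state: s1
Accept states: {s1}
Yes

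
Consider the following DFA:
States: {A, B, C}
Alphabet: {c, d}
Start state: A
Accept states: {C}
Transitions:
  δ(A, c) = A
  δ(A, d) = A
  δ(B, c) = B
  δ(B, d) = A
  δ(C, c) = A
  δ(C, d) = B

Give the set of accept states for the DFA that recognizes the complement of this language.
Complement accept states = All states \ Original accept states
= {A, B, C} \ {C}
{A, B}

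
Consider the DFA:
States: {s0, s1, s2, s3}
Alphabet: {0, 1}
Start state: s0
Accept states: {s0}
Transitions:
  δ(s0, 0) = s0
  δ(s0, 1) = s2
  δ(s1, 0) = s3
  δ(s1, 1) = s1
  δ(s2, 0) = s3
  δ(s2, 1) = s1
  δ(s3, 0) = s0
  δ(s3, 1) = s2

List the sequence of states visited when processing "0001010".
read '0': s0 → s0
  read '0': s0 → s0
  read '0': s0 → s0
  read '1': s0 → s2
  read '0': s2 → s3
  read '1': s3 → s2
  read '0': s2 → s3
s0 -> s0 -> s0 -> s0 -> s2 -> s3 -> s2 -> s3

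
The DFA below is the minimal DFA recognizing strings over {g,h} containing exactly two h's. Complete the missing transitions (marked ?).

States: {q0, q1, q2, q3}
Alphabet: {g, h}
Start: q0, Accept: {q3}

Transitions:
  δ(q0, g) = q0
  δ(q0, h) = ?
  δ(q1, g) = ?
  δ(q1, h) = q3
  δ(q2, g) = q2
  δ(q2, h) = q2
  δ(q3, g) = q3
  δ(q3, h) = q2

From the language and accept set, identify what each state tracks — q0: zero h's; q1: one h; q2: ≥ three h's (dead); q3: two h's.
Each missing δ(q, a) is the state matching the new tracked value after reading a.
δ(q0, h) = q1; δ(q1, g) = q1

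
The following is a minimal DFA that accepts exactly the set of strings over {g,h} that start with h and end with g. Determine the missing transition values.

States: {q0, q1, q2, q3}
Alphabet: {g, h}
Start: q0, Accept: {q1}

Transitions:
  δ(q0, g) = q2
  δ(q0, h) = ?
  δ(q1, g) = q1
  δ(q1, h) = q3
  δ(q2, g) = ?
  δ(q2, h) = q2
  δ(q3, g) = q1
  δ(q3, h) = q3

From the language and accept set, identify what each state tracks — q0: no input read; q1: started with h, last symbol g; q2: started with g (dead); q3: started with h, last symbol h.
Each missing δ(q, a) is the state matching the new tracked value after reading a.
δ(q0, h) = q3; δ(q2, g) = q2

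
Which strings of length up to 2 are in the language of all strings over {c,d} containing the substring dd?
dd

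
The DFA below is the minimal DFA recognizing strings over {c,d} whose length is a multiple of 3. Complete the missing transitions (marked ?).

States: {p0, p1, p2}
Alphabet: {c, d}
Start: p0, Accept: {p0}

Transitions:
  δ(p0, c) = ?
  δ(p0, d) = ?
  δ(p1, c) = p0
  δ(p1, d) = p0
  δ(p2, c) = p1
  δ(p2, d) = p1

From the language and accept set, identify what each state tracks — p0: length ≡ 0 (mod 3); p1: length ≡ 2 (mod 3); p2: length ≡ 1 (mod 3).
Each missing δ(q, a) is the state matching the new tracked value after reading a.
δ(p0, c) = p2; δ(p0, d) = p2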